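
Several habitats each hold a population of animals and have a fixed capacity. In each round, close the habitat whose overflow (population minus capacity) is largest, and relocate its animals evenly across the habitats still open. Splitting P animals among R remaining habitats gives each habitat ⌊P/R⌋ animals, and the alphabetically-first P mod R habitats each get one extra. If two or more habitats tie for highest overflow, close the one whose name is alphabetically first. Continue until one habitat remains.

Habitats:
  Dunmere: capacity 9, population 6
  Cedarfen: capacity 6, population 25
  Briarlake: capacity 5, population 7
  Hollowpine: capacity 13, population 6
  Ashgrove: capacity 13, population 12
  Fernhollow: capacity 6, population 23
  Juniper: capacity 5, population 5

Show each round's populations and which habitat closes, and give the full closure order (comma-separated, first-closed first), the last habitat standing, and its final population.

Closure order: Cedarfen, Fernhollow, Briarlake, Ashgrove, Juniper, Dunmere
Last habitat: Hollowpine with 84 animals

Round 1: Ashgrove=12 Briarlake=7 Cedarfen=25 Dunmere=6 Fernhollow=23 Hollowpine=6 Juniper=5 → close Cedarfen (overflow 19)
  25÷6 = 4 each, +1 to first 1
Round 2: Ashgrove=17 Briarlake=11 Dunmere=10 Fernhollow=27 Hollowpine=10 Juniper=9 → close Fernhollow (overflow 21)
  27÷5 = 5 each, +1 to first 2
Round 3: Ashgrove=23 Briarlake=17 Dunmere=15 Hollowpine=15 Juniper=14 → close Briarlake (overflow 12)
  17÷4 = 4 each, +1 to first 1
Round 4: Ashgrove=28 Dunmere=19 Hollowpine=19 Juniper=18 → close Ashgrove (overflow 15)
  28÷3 = 9 each, +1 to first 1
Round 5: Dunmere=29 Hollowpine=28 Juniper=27 → close Juniper (overflow 22)
  27÷2 = 13 each, +1 to first 1
Round 6: Dunmere=43 Hollowpine=41 → close Dunmere (overflow 34)
  43÷1 = 43 each, +1 to first 0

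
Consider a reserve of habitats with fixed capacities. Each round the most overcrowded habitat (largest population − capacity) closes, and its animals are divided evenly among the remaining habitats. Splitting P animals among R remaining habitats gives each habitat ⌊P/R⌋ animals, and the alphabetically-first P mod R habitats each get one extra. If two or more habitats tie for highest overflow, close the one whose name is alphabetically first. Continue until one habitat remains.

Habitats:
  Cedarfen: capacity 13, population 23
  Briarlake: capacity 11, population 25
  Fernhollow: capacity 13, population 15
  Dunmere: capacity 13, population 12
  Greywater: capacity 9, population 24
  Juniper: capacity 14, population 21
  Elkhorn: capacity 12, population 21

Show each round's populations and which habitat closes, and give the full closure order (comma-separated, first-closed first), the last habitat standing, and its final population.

Round 1: Briarlake=25 Cedarfen=23 Dunmere=12 Elkhorn=21 Fernhollow=15 Greywater=24 Juniper=21 → close Greywater (overflow 15)
  24÷6 = 4 each, +1 to first 0
Round 2: Briarlake=29 Cedarfen=27 Dunmere=16 Elkhorn=25 Fernhollow=19 Juniper=25 → close Briarlake (overflow 18)
  29÷5 = 5 each, +1 to first 4
Round 3: Cedarfen=33 Dunmere=22 Elkhorn=31 Fernhollow=25 Juniper=30 → close Cedarfen (overflow 20)
  33÷4 = 8 each, +1 to first 1
Round 4: Dunmere=31 Elkhorn=39 Fernhollow=33 Juniper=38 → close Elkhorn (overflow 27)
  39÷3 = 13 each, +1 to first 0
Round 5: Dunmere=44 Fernhollow=46 Juniper=51 → close Juniper (overflow 37)
  51÷2 = 25 each, +1 to first 1
Round 6: Dunmere=70 Fernhollow=71 → close Fernhollow (overflow 58)
  71÷1 = 71 each, +1 to first 0

Closure order: Greywater, Briarlake, Cedarfen, Elkhorn, Juniper, Fernhollow
Last habitat: Dunmere with 141 animals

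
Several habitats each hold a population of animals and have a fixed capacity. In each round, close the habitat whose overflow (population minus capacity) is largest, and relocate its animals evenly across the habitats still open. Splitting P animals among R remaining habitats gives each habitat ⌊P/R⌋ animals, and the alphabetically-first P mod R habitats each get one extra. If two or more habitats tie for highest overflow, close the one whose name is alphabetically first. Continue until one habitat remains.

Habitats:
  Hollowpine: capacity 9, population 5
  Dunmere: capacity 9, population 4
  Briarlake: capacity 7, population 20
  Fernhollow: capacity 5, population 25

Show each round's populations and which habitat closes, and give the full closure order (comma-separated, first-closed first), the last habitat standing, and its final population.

Round 1: Briarlake=20 Dunmere=4 Fernhollow=25 Hollowpine=5 → close Fernhollow (overflow 20)
  25÷3 = 8 each, +1 to first 1
Round 2: Briarlake=29 Dunmere=12 Hollowpine=13 → close Briarlake (overflow 22)
  29÷2 = 14 each, +1 to first 1
Round 3: Dunmere=27 Hollowpine=27 → close Dunmere (overflow 18)
  27÷1 = 27 each, +1 to first 0

Closure order: Fernhollow, Briarlake, Dunmere
Last habitat: Hollowpine with 54 animals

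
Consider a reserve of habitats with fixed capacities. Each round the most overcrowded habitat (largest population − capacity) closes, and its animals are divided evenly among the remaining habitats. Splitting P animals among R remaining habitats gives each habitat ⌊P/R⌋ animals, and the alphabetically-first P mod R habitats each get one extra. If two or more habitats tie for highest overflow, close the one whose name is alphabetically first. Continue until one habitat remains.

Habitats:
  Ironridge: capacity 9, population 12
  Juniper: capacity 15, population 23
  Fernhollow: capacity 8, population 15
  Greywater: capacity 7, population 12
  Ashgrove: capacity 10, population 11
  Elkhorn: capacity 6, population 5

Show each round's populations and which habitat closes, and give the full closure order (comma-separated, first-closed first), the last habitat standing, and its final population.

Round 1: Ashgrove=11 Elkhorn=5 Fernhollow=15 Greywater=12 Ironridge=12 Juniper=23 → close Juniper (overflow 8)
  23÷5 = 4 each, +1 to first 3
Round 2: Ashgrove=16 Elkhorn=10 Fernhollow=20 Greywater=16 Ironridge=16 → close Fernhollow (overflow 12)
  20÷4 = 5 each, +1 to first 0
Round 3: Ashgrove=21 Elkhorn=15 Greywater=21 Ironridge=21 → close Greywater (overflow 14)
  21÷3 = 7 each, +1 to first 0
Round 4: Ashgrove=28 Elkhorn=22 Ironridge=28 → close Ironridge (overflow 19)
  28÷2 = 14 each, +1 to first 0
Round 5: Ashgrove=42 Elkhorn=36 → close Ashgrove (overflow 32)
  42÷1 = 42 each, +1 to first 0

Closure order: Juniper, Fernhollow, Greywater, Ironridge, Ashgrove
Last habitat: Elkhorn with 78 animals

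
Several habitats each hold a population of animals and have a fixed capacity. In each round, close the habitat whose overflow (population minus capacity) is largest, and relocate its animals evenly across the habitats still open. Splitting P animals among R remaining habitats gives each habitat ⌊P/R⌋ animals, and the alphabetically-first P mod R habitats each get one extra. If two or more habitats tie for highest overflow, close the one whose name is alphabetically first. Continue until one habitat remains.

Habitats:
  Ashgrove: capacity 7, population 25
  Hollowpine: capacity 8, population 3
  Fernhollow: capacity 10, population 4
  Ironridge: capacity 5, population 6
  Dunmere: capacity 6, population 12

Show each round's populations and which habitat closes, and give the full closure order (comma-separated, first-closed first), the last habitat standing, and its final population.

Round 1: Ashgrove=25 Dunmere=12 Fernhollow=4 Hollowpine=3 Ironridge=6 → close Ashgrove (overflow 18)
  25÷4 = 6 each, +1 to first 1
Round 2: Dunmere=19 Fernhollow=10 Hollowpine=9 Ironridge=12 → close Dunmere (overflow 13)
  19÷3 = 6 each, +1 to first 1
Round 3: Fernhollow=17 Hollowpine=15 Ironridge=18 → close Ironridge (overflow 13)
  18÷2 = 9 each, +1 to first 0
Round 4: Fernhollow=26 Hollowpine=24 → close Fernhollow (overflow 16)
  26÷1 = 26 each, +1 to first 0

Closure order: Ashgrove, Dunmere, Ironridge, Fernhollow
Last habitat: Hollowpine with 50 animals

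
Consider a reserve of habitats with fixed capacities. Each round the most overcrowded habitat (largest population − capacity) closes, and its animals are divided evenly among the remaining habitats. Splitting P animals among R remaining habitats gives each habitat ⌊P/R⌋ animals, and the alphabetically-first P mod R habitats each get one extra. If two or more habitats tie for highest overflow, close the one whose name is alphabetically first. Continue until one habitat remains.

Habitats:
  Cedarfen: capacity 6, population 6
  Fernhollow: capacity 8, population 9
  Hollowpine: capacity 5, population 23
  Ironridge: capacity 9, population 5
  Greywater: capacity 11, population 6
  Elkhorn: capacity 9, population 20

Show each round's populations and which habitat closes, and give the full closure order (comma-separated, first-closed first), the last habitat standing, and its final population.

Round 1: Cedarfen=6 Elkhorn=20 Fernhollow=9 Greywater=6 Hollowpine=23 Ironridge=5 → close Hollowpine (overflow 18)
  23÷5 = 4 each, +1 to first 3
Round 2: Cedarfen=11 Elkhorn=25 Fernhollow=14 Greywater=10 Ironridge=9 → close Elkhorn (overflow 16)
  25÷4 = 6 each, +1 to first 1
Round 3: Cedarfen=18 Fernhollow=20 Greywater=16 Ironridge=15 → close Cedarfen (overflow 12)
  18÷3 = 6 each, +1 to first 0
Round 4: Fernhollow=26 Greywater=22 Ironridge=21 → close Fernhollow (overflow 18)
  26÷2 = 13 each, +1 to first 0
Round 5: Greywater=35 Ironridge=34 → close Ironridge (overflow 25)
  34÷1 = 34 each, +1 to first 0

Closure order: Hollowpine, Elkhorn, Cedarfen, Fernhollow, Ironridge
Last habitat: Greywater with 69 animals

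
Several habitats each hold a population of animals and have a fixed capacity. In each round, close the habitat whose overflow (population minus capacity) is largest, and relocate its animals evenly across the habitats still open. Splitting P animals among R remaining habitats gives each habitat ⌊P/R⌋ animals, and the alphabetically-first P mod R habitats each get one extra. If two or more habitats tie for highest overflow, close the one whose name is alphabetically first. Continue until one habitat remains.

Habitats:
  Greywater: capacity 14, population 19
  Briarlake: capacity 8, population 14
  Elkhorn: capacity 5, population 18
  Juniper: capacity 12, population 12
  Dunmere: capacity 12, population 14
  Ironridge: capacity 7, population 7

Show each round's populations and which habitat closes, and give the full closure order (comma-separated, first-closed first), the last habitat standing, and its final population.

Closure order: Elkhorn, Briarlake, Greywater, Dunmere, Ironridge
Last habitat: Juniper with 84 animals

Round 1: Briarlake=14 Dunmere=14 Elkhorn=18 Greywater=19 Ironridge=7 Juniper=12 → close Elkhorn (overflow 13)
  18÷5 = 3 each, +1 to first 3
Round 2: Briarlake=18 Dunmere=18 Greywater=23 Ironridge=10 Juniper=15 → close Briarlake (overflow 10)
  18÷4 = 4 each, +1 to first 2
Round 3: Dunmere=23 Greywater=28 Ironridge=14 Juniper=19 → close Greywater (overflow 14)
  28÷3 = 9 each, +1 to first 1
Round 4: Dunmere=33 Ironridge=23 Juniper=28 → close Dunmere (overflow 21)
  33÷2 = 16 each, +1 to first 1
Round 5: Ironridge=40 Juniper=44 → close Ironridge (overflow 33)
  40÷1 = 40 each, +1 to first 0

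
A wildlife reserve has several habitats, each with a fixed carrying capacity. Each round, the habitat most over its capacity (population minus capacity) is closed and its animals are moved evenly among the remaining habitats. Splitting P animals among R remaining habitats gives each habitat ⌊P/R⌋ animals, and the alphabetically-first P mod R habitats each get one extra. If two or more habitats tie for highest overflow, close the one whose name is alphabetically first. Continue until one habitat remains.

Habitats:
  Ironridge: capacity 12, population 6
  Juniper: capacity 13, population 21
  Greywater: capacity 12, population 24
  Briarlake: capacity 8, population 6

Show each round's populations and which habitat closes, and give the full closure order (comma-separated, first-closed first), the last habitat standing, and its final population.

Round 1: Briarlake=6 Greywater=24 Ironridge=6 Juniper=21 → close Greywater (overflow 12)
  24÷3 = 8 each, +1 to first 0
Round 2: Briarlake=14 Ironridge=14 Juniper=29 → close Juniper (overflow 16)
  29÷2 = 14 each, +1 to first 1
Round 3: Briarlake=29 Ironridge=28 → close Briarlake (overflow 21)
  29÷1 = 29 each, +1 to first 0

Closure order: Greywater, Juniper, Briarlake
Last habitat: Ironridge with 57 animals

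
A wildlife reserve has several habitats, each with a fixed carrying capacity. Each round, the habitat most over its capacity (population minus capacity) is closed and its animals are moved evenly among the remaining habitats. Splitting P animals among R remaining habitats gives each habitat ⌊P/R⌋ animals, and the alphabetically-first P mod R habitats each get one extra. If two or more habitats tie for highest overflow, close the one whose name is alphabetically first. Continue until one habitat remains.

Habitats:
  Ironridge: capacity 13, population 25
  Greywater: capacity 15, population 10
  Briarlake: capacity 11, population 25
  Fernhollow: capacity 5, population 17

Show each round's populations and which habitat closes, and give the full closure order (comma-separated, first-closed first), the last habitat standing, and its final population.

Closure order: Briarlake, Fernhollow, Ironridge
Last habitat: Greywater with 77 animals

Round 1: Briarlake=25 Fernhollow=17 Greywater=10 Ironridge=25 → close Briarlake (overflow 14)
  25÷3 = 8 each, +1 to first 1
Round 2: Fernhollow=26 Greywater=18 Ironridge=33 → close Fernhollow (overflow 21)
  26÷2 = 13 each, +1 to first 0
Round 3: Greywater=31 Ironridge=46 → close Ironridge (overflow 33)
  46÷1 = 46 each, +1 to first 0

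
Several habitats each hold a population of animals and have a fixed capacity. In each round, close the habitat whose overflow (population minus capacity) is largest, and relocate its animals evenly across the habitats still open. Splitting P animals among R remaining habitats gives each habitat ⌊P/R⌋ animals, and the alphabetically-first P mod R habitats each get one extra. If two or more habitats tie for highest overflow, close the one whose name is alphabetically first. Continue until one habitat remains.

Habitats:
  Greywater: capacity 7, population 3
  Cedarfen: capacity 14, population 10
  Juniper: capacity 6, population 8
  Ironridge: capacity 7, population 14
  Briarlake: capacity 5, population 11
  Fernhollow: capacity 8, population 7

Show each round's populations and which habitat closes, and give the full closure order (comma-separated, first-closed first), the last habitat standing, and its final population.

Closure order: Ironridge, Briarlake, Juniper, Fernhollow, Cedarfen
Last habitat: Greywater with 53 animals

Round 1: Briarlake=11 Cedarfen=10 Fernhollow=7 Greywater=3 Ironridge=14 Juniper=8 → close Ironridge (overflow 7)
  14÷5 = 2 each, +1 to first 4
Round 2: Briarlake=14 Cedarfen=13 Fernhollow=10 Greywater=6 Juniper=10 → close Briarlake (overflow 9)
  14÷4 = 3 each, +1 to first 2
Round 3: Cedarfen=17 Fernhollow=14 Greywater=9 Juniper=13 → close Juniper (overflow 7)
  13÷3 = 4 each, +1 to first 1
Round 4: Cedarfen=22 Fernhollow=18 Greywater=13 → close Fernhollow (overflow 10)
  18÷2 = 9 each, +1 to first 0
Round 5: Cedarfen=31 Greywater=22 → close Cedarfen (overflow 17)
  31÷1 = 31 each, +1 to first 0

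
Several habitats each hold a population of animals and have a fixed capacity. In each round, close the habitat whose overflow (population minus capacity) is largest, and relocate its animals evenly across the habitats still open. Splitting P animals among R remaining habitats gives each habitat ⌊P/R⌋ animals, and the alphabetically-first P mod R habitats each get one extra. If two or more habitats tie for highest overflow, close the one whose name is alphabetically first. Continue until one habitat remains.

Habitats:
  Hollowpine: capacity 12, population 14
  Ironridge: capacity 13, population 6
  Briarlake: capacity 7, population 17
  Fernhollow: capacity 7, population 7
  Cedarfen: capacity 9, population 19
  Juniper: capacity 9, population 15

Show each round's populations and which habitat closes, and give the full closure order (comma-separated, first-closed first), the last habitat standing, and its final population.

Closure order: Briarlake, Cedarfen, Juniper, Hollowpine, Fernhollow
Last habitat: Ironridge with 78 animals

Round 1: Briarlake=17 Cedarfen=19 Fernhollow=7 Hollowpine=14 Ironridge=6 Juniper=15 → close Briarlake (overflow 10)
  17÷5 = 3 each, +1 to first 2
Round 2: Cedarfen=23 Fernhollow=11 Hollowpine=17 Ironridge=9 Juniper=18 → close Cedarfen (overflow 14)
  23÷4 = 5 each, +1 to first 3
Round 3: Fernhollow=17 Hollowpine=23 Ironridge=15 Juniper=23 → close Juniper (overflow 14)
  23÷3 = 7 each, +1 to first 2
Round 4: Fernhollow=25 Hollowpine=31 Ironridge=22 → close Hollowpine (overflow 19)
  31÷2 = 15 each, +1 to first 1
Round 5: Fernhollow=41 Ironridge=37 → close Fernhollow (overflow 34)
  41÷1 = 41 each, +1 to first 0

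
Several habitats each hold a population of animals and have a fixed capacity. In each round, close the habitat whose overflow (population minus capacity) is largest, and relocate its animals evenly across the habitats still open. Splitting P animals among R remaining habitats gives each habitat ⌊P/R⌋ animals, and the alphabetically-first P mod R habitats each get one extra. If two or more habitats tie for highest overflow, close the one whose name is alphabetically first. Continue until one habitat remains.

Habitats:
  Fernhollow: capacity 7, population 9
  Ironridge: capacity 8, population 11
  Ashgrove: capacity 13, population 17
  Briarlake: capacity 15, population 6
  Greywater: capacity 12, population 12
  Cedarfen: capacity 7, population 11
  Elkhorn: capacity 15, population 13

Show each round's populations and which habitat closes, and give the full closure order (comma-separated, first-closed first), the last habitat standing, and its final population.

Closure order: Ashgrove, Cedarfen, Fernhollow, Greywater, Ironridge, Elkhorn
Last habitat: Briarlake with 79 animals

Round 1: Ashgrove=17 Briarlake=6 Cedarfen=11 Elkhorn=13 Fernhollow=9 Greywater=12 Ironridge=11 → close Ashgrove (overflow 4)
  17÷6 = 2 each, +1 to first 5
Round 2: Briarlake=9 Cedarfen=14 Elkhorn=16 Fernhollow=12 Greywater=15 Ironridge=13 → close Cedarfen (overflow 7)
  14÷5 = 2 each, +1 to first 4
Round 3: Briarlake=12 Elkhorn=19 Fernhollow=15 Greywater=18 Ironridge=15 → close Fernhollow (overflow 8)
  15÷4 = 3 each, +1 to first 3
Round 4: Briarlake=16 Elkhorn=23 Greywater=22 Ironridge=18 → close Greywater (overflow 10)
  22÷3 = 7 each, +1 to first 1
Round 5: Briarlake=24 Elkhorn=30 Ironridge=25 → close Ironridge (overflow 17)
  25÷2 = 12 each, +1 to first 1
Round 6: Briarlake=37 Elkhorn=42 → close Elkhorn (overflow 27)
  42÷1 = 42 each, +1 to first 0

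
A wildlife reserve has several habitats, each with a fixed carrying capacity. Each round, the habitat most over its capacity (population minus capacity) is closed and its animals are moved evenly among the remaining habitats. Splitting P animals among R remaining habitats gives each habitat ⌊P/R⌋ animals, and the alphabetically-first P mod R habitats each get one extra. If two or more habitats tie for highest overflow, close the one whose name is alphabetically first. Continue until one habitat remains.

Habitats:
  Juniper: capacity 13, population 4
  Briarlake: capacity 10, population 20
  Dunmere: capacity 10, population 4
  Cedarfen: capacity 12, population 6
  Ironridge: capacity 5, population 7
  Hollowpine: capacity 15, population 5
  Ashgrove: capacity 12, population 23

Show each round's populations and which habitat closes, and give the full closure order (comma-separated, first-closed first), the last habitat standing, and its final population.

Closure order: Ashgrove, Briarlake, Ironridge, Cedarfen, Dunmere, Hollowpine
Last habitat: Juniper with 69 animals

Round 1: Ashgrove=23 Briarlake=20 Cedarfen=6 Dunmere=4 Hollowpine=5 Ironridge=7 Juniper=4 → close Ashgrove (overflow 11)
  23÷6 = 3 each, +1 to first 5
Round 2: Briarlake=24 Cedarfen=10 Dunmere=8 Hollowpine=9 Ironridge=11 Juniper=7 → close Briarlake (overflow 14)
  24÷5 = 4 each, +1 to first 4
Round 3: Cedarfen=15 Dunmere=13 Hollowpine=14 Ironridge=16 Juniper=11 → close Ironridge (overflow 11)
  16÷4 = 4 each, +1 to first 0
Round 4: Cedarfen=19 Dunmere=17 Hollowpine=18 Juniper=15 → close Cedarfen (overflow 7)
  19÷3 = 6 each, +1 to first 1
Round 5: Dunmere=24 Hollowpine=24 Juniper=21 → close Dunmere (overflow 14)
  24÷2 = 12 each, +1 to first 0
Round 6: Hollowpine=36 Juniper=33 → close Hollowpine (overflow 21)
  36÷1 = 36 each, +1 to first 0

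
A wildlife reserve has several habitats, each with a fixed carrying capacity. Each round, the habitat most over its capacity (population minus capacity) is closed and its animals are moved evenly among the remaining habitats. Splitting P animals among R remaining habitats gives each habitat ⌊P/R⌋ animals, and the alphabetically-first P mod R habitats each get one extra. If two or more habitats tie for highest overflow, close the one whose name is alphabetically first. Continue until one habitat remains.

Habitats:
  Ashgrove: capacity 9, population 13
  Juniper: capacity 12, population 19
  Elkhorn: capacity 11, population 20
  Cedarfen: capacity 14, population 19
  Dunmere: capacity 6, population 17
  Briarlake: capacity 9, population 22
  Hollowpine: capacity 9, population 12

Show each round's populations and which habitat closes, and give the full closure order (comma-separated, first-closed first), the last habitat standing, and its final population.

Closure order: Briarlake, Dunmere, Elkhorn, Juniper, Ashgrove, Cedarfen
Last habitat: Hollowpine with 122 animals

Round 1: Ashgrove=13 Briarlake=22 Cedarfen=19 Dunmere=17 Elkhorn=20 Hollowpine=12 Juniper=19 → close Briarlake (overflow 13)
  22÷6 = 3 each, +1 to first 4
Round 2: Ashgrove=17 Cedarfen=23 Dunmere=21 Elkhorn=24 Hollowpine=15 Juniper=22 → close Dunmere (overflow 15)
  21÷5 = 4 each, +1 to first 1
Round 3: Ashgrove=22 Cedarfen=27 Elkhorn=28 Hollowpine=19 Juniper=26 → close Elkhorn (overflow 17)
  28÷4 = 7 each, +1 to first 0
Round 4: Ashgrove=29 Cedarfen=34 Hollowpine=26 Juniper=33 → close Juniper (overflow 21)
  33÷3 = 11 each, +1 to first 0
Round 5: Ashgrove=40 Cedarfen=45 Hollowpine=37 → close Ashgrove (overflow 31)
  40÷2 = 20 each, +1 to first 0
Round 6: Cedarfen=65 Hollowpine=57 → close Cedarfen (overflow 51)
  65÷1 = 65 each, +1 to first 0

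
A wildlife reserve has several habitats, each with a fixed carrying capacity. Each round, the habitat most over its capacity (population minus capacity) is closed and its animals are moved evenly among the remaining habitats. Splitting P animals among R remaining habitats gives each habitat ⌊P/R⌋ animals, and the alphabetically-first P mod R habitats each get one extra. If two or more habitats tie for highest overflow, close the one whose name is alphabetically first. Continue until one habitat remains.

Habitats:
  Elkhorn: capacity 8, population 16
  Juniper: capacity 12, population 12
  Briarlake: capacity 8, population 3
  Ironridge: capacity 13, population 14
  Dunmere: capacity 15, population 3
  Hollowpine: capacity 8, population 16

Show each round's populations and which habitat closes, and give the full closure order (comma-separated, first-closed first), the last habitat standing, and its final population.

Round 1: Briarlake=3 Dunmere=3 Elkhorn=16 Hollowpine=16 Ironridge=14 Juniper=12 → close Elkhorn (overflow 8)
  16÷5 = 3 each, +1 to first 1
Round 2: Briarlake=7 Dunmere=6 Hollowpine=19 Ironridge=17 Juniper=15 → close Hollowpine (overflow 11)
  19÷4 = 4 each, +1 to first 3
Round 3: Briarlake=12 Dunmere=11 Ironridge=22 Juniper=19 → close Ironridge (overflow 9)
  22÷3 = 7 each, +1 to first 1
Round 4: Briarlake=20 Dunmere=18 Juniper=26 → close Juniper (overflow 14)
  26÷2 = 13 each, +1 to first 0
Round 5: Briarlake=33 Dunmere=31 → close Briarlake (overflow 25)
  33÷1 = 33 each, +1 to first 0

Closure order: Elkhorn, Hollowpine, Ironridge, Juniper, Briarlake
Last habitat: Dunmere with 64 animals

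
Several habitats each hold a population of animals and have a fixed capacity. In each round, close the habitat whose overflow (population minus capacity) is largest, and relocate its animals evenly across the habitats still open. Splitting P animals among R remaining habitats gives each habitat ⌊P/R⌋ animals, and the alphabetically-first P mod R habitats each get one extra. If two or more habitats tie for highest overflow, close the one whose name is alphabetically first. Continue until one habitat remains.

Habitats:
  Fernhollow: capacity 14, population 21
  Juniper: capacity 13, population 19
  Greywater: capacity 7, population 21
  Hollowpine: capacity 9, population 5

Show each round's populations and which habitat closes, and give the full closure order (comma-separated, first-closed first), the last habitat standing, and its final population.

Round 1: Fernhollow=21 Greywater=21 Hollowpine=5 Juniper=19 → close Greywater (overflow 14)
  21÷3 = 7 each, +1 to first 0
Round 2: Fernhollow=28 Hollowpine=12 Juniper=26 → close Fernhollow (overflow 14)
  28÷2 = 14 each, +1 to first 0
Round 3: Hollowpine=26 Juniper=40 → close Juniper (overflow 27)
  40÷1 = 40 each, +1 to first 0

Closure order: Greywater, Fernhollow, Juniper
Last habitat: Hollowpine with 66 animals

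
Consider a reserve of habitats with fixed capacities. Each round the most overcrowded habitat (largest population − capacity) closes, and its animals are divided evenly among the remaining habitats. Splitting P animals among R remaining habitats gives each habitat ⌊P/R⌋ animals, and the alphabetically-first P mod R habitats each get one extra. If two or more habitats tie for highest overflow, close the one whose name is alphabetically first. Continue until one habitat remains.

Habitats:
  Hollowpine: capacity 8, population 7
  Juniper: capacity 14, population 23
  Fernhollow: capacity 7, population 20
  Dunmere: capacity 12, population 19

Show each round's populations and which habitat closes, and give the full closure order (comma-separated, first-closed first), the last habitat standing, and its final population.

Closure order: Fernhollow, Juniper, Dunmere
Last habitat: Hollowpine with 69 animals

Round 1: Dunmere=19 Fernhollow=20 Hollowpine=7 Juniper=23 → close Fernhollow (overflow 13)
  20÷3 = 6 each, +1 to first 2
Round 2: Dunmere=26 Hollowpine=14 Juniper=29 → close Juniper (overflow 15)
  29÷2 = 14 each, +1 to first 1
Round 3: Dunmere=41 Hollowpine=28 → close Dunmere (overflow 29)
  41÷1 = 41 each, +1 to first 0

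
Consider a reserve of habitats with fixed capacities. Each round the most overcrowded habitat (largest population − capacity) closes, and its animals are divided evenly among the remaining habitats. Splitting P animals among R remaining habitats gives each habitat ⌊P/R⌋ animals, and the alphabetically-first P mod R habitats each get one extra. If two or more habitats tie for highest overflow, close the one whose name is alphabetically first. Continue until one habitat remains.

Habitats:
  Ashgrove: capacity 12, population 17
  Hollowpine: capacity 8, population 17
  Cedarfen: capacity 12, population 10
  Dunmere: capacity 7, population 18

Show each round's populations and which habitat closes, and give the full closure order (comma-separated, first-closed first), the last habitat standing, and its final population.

Closure order: Dunmere, Hollowpine, Ashgrove
Last habitat: Cedarfen with 62 animals

Round 1: Ashgrove=17 Cedarfen=10 Dunmere=18 Hollowpine=17 → close Dunmere (overflow 11)
  18÷3 = 6 each, +1 to first 0
Round 2: Ashgrove=23 Cedarfen=16 Hollowpine=23 → close Hollowpine (overflow 15)
  23÷2 = 11 each, +1 to first 1
Round 3: Ashgrove=35 Cedarfen=27 → close Ashgrove (overflow 23)
  35÷1 = 35 each, +1 to first 0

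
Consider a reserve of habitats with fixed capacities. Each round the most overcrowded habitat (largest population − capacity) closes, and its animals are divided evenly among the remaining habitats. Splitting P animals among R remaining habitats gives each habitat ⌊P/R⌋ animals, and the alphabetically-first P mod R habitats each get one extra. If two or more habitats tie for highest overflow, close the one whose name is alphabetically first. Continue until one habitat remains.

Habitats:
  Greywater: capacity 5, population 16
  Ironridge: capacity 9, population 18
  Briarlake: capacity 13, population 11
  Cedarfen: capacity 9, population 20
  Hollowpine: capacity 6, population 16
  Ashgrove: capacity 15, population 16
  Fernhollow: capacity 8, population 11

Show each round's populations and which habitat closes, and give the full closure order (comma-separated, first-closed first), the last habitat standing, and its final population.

Round 1: Ashgrove=16 Briarlake=11 Cedarfen=20 Fernhollow=11 Greywater=16 Hollowpine=16 Ironridge=18 → close Cedarfen (overflow 11)
  20÷6 = 3 each, +1 to first 2
Round 2: Ashgrove=20 Briarlake=15 Fernhollow=14 Greywater=19 Hollowpine=19 Ironridge=21 → close Greywater (overflow 14)
  19÷5 = 3 each, +1 to first 4
Round 3: Ashgrove=24 Briarlake=19 Fernhollow=18 Hollowpine=23 Ironridge=24 → close Hollowpine (overflow 17)
  23÷4 = 5 each, +1 to first 3
Round 4: Ashgrove=30 Briarlake=25 Fernhollow=24 Ironridge=29 → close Ironridge (overflow 20)
  29÷3 = 9 each, +1 to first 2
Round 5: Ashgrove=40 Briarlake=35 Fernhollow=33 → close Ashgrove (overflow 25)
  40÷2 = 20 each, +1 to first 0
Round 6: Briarlake=55 Fernhollow=53 → close Fernhollow (overflow 45)
  53÷1 = 53 each, +1 to first 0

Closure order: Cedarfen, Greywater, Hollowpine, Ironridge, Ashgrove, Fernhollow
Last habitat: Briarlake with 108 animals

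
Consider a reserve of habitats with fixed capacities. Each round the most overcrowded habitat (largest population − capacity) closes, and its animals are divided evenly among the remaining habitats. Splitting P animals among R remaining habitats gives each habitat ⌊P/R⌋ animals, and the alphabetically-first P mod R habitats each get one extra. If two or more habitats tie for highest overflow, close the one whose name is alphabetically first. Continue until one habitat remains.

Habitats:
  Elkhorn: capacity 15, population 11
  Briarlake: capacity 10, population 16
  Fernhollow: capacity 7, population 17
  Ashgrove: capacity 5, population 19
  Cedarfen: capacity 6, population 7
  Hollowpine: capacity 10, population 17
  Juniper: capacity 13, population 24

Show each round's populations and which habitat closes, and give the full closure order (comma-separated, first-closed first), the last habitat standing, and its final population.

Round 1: Ashgrove=19 Briarlake=16 Cedarfen=7 Elkhorn=11 Fernhollow=17 Hollowpine=17 Juniper=24 → close Ashgrove (overflow 14)
  19÷6 = 3 each, +1 to first 1
Round 2: Briarlake=20 Cedarfen=10 Elkhorn=14 Fernhollow=20 Hollowpine=20 Juniper=27 → close Juniper (overflow 14)
  27÷5 = 5 each, +1 to first 2
Round 3: Briarlake=26 Cedarfen=16 Elkhorn=19 Fernhollow=25 Hollowpine=25 → close Fernhollow (overflow 18)
  25÷4 = 6 each, +1 to first 1
Round 4: Briarlake=33 Cedarfen=22 Elkhorn=25 Hollowpine=31 → close Briarlake (overflow 23)
  33÷3 = 11 each, +1 to first 0
Round 5: Cedarfen=33 Elkhorn=36 Hollowpine=42 → close Hollowpine (overflow 32)
  42÷2 = 21 each, +1 to first 0
Round 6: Cedarfen=54 Elkhorn=57 → close Cedarfen (overflow 48)
  54÷1 = 54 each, +1 to first 0

Closure order: Ashgrove, Juniper, Fernhollow, Briarlake, Hollowpine, Cedarfen
Last habitat: Elkhorn with 111 animals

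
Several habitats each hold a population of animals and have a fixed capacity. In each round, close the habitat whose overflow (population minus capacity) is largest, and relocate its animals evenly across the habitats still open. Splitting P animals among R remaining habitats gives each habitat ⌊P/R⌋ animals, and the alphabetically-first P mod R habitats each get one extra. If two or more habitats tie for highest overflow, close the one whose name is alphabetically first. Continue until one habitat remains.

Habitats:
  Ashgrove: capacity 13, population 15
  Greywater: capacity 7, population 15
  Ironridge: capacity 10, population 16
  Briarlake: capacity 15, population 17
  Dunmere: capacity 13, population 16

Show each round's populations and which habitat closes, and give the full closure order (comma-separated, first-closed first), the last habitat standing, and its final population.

Closure order: Greywater, Ironridge, Ashgrove, Dunmere
Last habitat: Briarlake with 79 animals

Round 1: Ashgrove=15 Briarlake=17 Dunmere=16 Greywater=15 Ironridge=16 → close Greywater (overflow 8)
  15÷4 = 3 each, +1 to first 3
Round 2: Ashgrove=19 Briarlake=21 Dunmere=20 Ironridge=19 → close Ironridge (overflow 9)
  19÷3 = 6 each, +1 to first 1
Round 3: Ashgrove=26 Briarlake=27 Dunmere=26 → close Ashgrove (overflow 13)
  26÷2 = 13 each, +1 to first 0
Round 4: Briarlake=40 Dunmere=39 → close Dunmere (overflow 26)
  39÷1 = 39 each, +1 to first 0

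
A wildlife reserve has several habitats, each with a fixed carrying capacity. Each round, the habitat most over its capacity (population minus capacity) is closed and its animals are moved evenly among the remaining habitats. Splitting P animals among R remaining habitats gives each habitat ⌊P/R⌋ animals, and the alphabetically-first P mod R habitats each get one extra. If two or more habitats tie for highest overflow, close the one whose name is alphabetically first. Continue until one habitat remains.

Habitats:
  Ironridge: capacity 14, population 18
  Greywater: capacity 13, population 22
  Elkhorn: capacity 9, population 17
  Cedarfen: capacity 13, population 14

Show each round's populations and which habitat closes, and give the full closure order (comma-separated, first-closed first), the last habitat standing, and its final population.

Round 1: Cedarfen=14 Elkhorn=17 Greywater=22 Ironridge=18 → close Greywater (overflow 9)
  22÷3 = 7 each, +1 to first 1
Round 2: Cedarfen=22 Elkhorn=24 Ironridge=25 → close Elkhorn (overflow 15)
  24÷2 = 12 each, +1 to first 0
Round 3: Cedarfen=34 Ironridge=37 → close Ironridge (overflow 23)
  37÷1 = 37 each, +1 to first 0

Closure order: Greywater, Elkhorn, Ironridge
Last habitat: Cedarfen with 71 animals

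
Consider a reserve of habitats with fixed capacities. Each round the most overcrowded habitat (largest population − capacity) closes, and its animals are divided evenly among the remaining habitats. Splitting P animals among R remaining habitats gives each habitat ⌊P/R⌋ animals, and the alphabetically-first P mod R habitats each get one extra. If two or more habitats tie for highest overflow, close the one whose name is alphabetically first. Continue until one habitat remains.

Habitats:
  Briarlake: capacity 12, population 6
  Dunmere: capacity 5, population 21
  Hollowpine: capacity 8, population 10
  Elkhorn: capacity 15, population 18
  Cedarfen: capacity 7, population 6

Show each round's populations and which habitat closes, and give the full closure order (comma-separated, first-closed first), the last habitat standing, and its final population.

Closure order: Dunmere, Elkhorn, Hollowpine, Cedarfen
Last habitat: Briarlake with 61 animals

Round 1: Briarlake=6 Cedarfen=6 Dunmere=21 Elkhorn=18 Hollowpine=10 → close Dunmere (overflow 16)
  21÷4 = 5 each, +1 to first 1
Round 2: Briarlake=12 Cedarfen=11 Elkhorn=23 Hollowpine=15 → close Elkhorn (overflow 8)
  23÷3 = 7 each, +1 to first 2
Round 3: Briarlake=20 Cedarfen=19 Hollowpine=22 → close Hollowpine (overflow 14)
  22÷2 = 11 each, +1 to first 0
Round 4: Briarlake=31 Cedarfen=30 → close Cedarfen (overflow 23)
  30÷1 = 30 each, +1 to first 0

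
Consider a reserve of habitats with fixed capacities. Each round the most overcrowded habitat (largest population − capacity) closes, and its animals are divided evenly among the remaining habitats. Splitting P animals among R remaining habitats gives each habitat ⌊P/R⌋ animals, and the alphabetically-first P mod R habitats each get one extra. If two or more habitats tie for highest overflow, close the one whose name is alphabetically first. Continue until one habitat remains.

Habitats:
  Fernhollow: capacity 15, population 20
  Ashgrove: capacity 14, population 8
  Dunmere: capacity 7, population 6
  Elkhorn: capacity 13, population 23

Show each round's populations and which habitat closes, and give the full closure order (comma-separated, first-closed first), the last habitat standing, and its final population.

Round 1: Ashgrove=8 Dunmere=6 Elkhorn=23 Fernhollow=20 → close Elkhorn (overflow 10)
  23÷3 = 7 each, +1 to first 2
Round 2: Ashgrove=16 Dunmere=14 Fernhollow=27 → close Fernhollow (overflow 12)
  27÷2 = 13 each, +1 to first 1
Round 3: Ashgrove=30 Dunmere=27 → close Dunmere (overflow 20)
  27÷1 = 27 each, +1 to first 0

Closure order: Elkhorn, Fernhollow, Dunmere
Last habitat: Ashgrove with 57 animals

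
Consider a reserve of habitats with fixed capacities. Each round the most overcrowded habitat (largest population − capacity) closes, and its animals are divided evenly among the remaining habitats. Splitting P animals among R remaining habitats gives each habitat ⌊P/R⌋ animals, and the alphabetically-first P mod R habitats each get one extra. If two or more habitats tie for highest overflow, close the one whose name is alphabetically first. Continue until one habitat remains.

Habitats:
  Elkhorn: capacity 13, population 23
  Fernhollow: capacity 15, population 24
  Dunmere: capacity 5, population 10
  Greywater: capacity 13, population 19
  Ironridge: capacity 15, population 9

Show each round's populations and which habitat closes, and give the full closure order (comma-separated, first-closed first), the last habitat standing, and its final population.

Round 1: Dunmere=10 Elkhorn=23 Fernhollow=24 Greywater=19 Ironridge=9 → close Elkhorn (overflow 10)
  23÷4 = 5 each, +1 to first 3
Round 2: Dunmere=16 Fernhollow=30 Greywater=25 Ironridge=14 → close Fernhollow (overflow 15)
  30÷3 = 10 each, +1 to first 0
Round 3: Dunmere=26 Greywater=35 Ironridge=24 → close Greywater (overflow 22)
  35÷2 = 17 each, +1 to first 1
Round 4: Dunmere=44 Ironridge=41 → close Dunmere (overflow 39)
  44÷1 = 44 each, +1 to first 0

Closure order: Elkhorn, Fernhollow, Greywater, Dunmere
Last habitat: Ironridge with 85 animals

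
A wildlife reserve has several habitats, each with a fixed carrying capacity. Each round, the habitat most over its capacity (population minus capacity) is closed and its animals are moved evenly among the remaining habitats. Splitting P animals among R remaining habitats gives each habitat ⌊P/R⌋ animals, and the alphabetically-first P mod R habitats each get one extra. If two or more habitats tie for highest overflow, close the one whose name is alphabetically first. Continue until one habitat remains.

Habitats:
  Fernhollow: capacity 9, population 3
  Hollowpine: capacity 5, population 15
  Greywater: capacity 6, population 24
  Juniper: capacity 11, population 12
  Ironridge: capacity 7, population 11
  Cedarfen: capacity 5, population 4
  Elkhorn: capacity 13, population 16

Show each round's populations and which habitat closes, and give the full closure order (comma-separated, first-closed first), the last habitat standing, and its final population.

Closure order: Greywater, Hollowpine, Ironridge, Elkhorn, Cedarfen, Juniper
Last habitat: Fernhollow with 85 animals

Round 1: Cedarfen=4 Elkhorn=16 Fernhollow=3 Greywater=24 Hollowpine=15 Ironridge=11 Juniper=12 → close Greywater (overflow 18)
  24÷6 = 4 each, +1 to first 0
Round 2: Cedarfen=8 Elkhorn=20 Fernhollow=7 Hollowpine=19 Ironridge=15 Juniper=16 → close Hollowpine (overflow 14)
  19÷5 = 3 each, +1 to first 4
Round 3: Cedarfen=12 Elkhorn=24 Fernhollow=11 Ironridge=19 Juniper=19 → close Ironridge (overflow 12)
  19÷4 = 4 each, +1 to first 3
Round 4: Cedarfen=17 Elkhorn=29 Fernhollow=16 Juniper=23 → close Elkhorn (overflow 16)
  29÷3 = 9 each, +1 to first 2
Round 5: Cedarfen=27 Fernhollow=26 Juniper=32 → close Cedarfen (overflow 22)
  27÷2 = 13 each, +1 to first 1
Round 6: Fernhollow=40 Juniper=45 → close Juniper (overflow 34)
  45÷1 = 45 each, +1 to first 0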